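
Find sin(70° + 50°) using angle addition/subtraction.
sin(70° + 50°) = sin 70° cos 50° + cos 70° sin 50° = √3/2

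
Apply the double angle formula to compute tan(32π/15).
tan(32π/15) = 2 tan 16π/15 / (1 - tan²16π/15) = 0.4452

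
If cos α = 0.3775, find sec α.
sec α = 1/cos α = 2.649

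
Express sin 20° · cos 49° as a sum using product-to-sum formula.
sin 20° cos 49° = (1/2)[sin(20°+49°) + sin(20°-49°)]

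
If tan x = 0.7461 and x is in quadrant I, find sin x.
sin x = 0.598 (using tan²x + 1 = sec²x)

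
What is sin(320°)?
sin(320°) = -0.6428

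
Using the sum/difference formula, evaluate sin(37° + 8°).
sin(37° + 8°) = sin 37° cos 8° + cos 37° sin 8° = √2/2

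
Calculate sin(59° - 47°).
sin(59° - 47°) = sin 59° cos 47° - cos 59° sin 47° = 0.2079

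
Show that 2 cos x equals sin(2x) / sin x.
RHS = 2 sin x cos x / sin x = 2 cos x = LHS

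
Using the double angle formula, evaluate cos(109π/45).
cos(109π/45) = cos²109π/90 - sin²109π/90 = 0.2419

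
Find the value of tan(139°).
tan(139°) = -0.8693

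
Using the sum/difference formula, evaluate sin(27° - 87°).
sin(27° - 87°) = sin 27° cos 87° - cos 27° sin 87° = -√3/2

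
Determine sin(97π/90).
sin(97π/90) = -0.2419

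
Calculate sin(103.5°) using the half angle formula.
sin(103.5°) = √((1 - cos 207°)/2) = 0.9724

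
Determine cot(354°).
cot(354°) = -9.514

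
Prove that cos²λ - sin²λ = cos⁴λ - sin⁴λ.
RHS = (cos²λ - sin²λ)(cos²λ + sin²λ) = (cos²λ - sin²λ) · 1 = cos²λ - sin²λ = LHS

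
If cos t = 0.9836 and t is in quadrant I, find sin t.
sin t = 0.1804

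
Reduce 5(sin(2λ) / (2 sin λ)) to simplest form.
5(sin(2λ) / (2 sin λ)) = 5(cos λ) (using Double angle)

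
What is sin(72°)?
sin(72°) = 0.9511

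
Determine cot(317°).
cot(317°) = -1.072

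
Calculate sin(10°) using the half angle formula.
sin(10°) = √((1 - cos 20°)/2) = 0.1736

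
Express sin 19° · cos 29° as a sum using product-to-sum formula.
sin 19° cos 29° = (1/2)[sin(19°+29°) + sin(19°-29°)]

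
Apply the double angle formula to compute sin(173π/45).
sin(173π/45) = 2 sin 173π/90 cos 173π/90 = -0.4695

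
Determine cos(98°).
cos(98°) = -0.1392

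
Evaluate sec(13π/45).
sec(13π/45) = 1.624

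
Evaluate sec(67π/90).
sec(67π/90) = -1.44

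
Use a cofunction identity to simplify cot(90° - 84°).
cot(90° - 84°) = tan(84°)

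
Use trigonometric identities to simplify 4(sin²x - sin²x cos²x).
4(sin²x - sin²x cos²x) = 4(sin⁴x) (using Factoring)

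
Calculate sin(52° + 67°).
sin(52° + 67°) = sin 52° cos 67° + cos 52° sin 67° = 0.8746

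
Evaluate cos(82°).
cos(82°) = 0.1392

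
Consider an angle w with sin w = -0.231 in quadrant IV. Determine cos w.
cos w = √(1 - sin²w) = 0.973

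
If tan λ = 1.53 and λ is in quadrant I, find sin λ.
sin λ = 0.8371 (using tan²λ + 1 = sec²λ)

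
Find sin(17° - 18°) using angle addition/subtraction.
sin(17° - 18°) = sin 17° cos 18° - cos 17° sin 18° = -0.01745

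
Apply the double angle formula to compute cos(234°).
cos(234°) = cos²117° - sin²117° = -0.5878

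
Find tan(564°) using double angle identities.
tan(564°) = 2 tan 282° / (1 - tan²282°) = 0.4452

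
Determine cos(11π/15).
cos(11π/15) = -0.6691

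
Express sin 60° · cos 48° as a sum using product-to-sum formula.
sin 60° cos 48° = (1/2)[sin(60°+48°) + sin(60°-48°)]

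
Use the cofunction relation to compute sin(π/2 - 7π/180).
sin(π/2 - 7π/180) = cos(7π/180) = 0.9925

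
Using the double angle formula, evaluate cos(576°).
cos(576°) = cos²288° - sin²288° = -0.809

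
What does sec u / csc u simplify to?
sec u / csc u = tan u (using Reciprocal identities)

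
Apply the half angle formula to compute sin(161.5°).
sin(161.5°) = √((1 - cos 323°)/2) = 0.3173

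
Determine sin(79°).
sin(79°) = 0.9816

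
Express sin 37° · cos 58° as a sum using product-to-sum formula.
sin 37° cos 58° = (1/2)[sin(37°+58°) + sin(37°-58°)]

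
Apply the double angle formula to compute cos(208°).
cos(208°) = cos²104° - sin²104° = -0.8829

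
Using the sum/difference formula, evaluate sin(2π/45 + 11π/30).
sin(2π/45 + 11π/30) = sin 2π/45 cos 11π/30 + cos 2π/45 sin 11π/30 = 0.9613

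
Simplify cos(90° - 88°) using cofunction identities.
cos(90° - 88°) = sin(88°)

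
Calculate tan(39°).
tan(39°) = 0.8098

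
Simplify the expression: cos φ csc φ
cos φ csc φ = cot φ (using Reciprocal + quotient)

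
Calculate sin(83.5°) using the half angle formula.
sin(83.5°) = √((1 - cos 167°)/2) = 0.9936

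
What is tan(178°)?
tan(178°) = -0.03492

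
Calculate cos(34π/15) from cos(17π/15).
cos(34π/15) = 1 - 2sin²17π/15 = 0.6691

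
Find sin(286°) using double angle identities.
sin(286°) = 2 sin 143° cos 143° = -0.9613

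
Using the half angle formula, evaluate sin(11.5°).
sin(11.5°) = √((1 - cos 23°)/2) = 0.1994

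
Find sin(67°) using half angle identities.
sin(67°) = √((1 - cos 134°)/2) = 0.9205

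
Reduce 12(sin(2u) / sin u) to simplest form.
12(sin(2u) / sin u) = 12(2 cos u) (using Double angle)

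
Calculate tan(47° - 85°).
tan(47° - 85°) = (tan 47° - tan 85°)/(1 + tan 47° tan 85°) = -0.7813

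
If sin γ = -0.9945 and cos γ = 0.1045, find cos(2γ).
cos(2γ) = cos²γ - sin²γ = -0.9781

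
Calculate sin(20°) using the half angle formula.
sin(20°) = √((1 - cos 40°)/2) = 0.342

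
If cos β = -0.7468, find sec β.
sec β = 1/cos β = -1.339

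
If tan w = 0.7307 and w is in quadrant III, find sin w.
sin w = -0.59 (using tan²w + 1 = sec²w)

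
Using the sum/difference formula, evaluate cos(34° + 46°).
cos(34° + 46°) = cos 34° cos 46° - sin 34° sin 46° = 0.1736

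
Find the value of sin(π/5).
sin(π/5) = 0.5878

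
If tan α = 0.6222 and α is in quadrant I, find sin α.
sin α = 0.5283 (using tan²α + 1 = sec²α)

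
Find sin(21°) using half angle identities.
sin(21°) = √((1 - cos 42°)/2) = 0.3584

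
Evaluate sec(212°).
sec(212°) = -1.179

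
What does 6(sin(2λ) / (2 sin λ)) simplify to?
6(sin(2λ) / (2 sin λ)) = 6(cos λ) (using Double angle)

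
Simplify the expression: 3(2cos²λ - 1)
3(2cos²λ - 1) = 3(cos(2λ)) (using Double angle)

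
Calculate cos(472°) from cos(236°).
cos(472°) = cos²236° - sin²236° = -0.3746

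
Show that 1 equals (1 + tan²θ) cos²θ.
RHS = sec²θ · cos²θ = (1/cos²θ) · cos²θ = 1 = LHS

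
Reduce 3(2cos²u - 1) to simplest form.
3(2cos²u - 1) = 3(cos(2u)) (using Double angle)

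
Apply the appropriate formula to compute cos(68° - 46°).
cos(68° - 46°) = cos 68° cos 46° + sin 68° sin 46° = 0.9272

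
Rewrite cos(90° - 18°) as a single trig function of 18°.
cos(90° - 18°) = sin(18°)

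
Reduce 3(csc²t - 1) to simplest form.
3(csc²t - 1) = 3(cot²t) (using Pythagorean identity)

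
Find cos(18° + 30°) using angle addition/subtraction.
cos(18° + 30°) = cos 18° cos 30° - sin 18° sin 30° = 0.6691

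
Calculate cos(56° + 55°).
cos(56° + 55°) = cos 56° cos 55° - sin 56° sin 55° = -0.3584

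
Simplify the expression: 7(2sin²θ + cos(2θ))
7(2sin²θ + cos(2θ)) = 7 (using Double angle)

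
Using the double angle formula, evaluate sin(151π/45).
sin(151π/45) = 2 sin 151π/90 cos 151π/90 = -0.8988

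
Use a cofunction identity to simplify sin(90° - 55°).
sin(90° - 55°) = cos(55°)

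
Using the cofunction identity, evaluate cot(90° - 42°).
cot(90° - 42°) = tan(42°) = 0.9004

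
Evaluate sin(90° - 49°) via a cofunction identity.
sin(90° - 49°) = cos(49°) = 0.6561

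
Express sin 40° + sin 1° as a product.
sin 40° + sin 1° = 2 sin(20.5°) cos(19.5°)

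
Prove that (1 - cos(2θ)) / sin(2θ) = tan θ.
LHS = 2sin²θ / (2 sin θ cos θ) = sin θ/cos θ = tan θ = RHS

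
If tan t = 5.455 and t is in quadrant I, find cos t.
cos t = 0.1803 (using tan²t + 1 = sec²t)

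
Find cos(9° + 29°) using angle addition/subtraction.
cos(9° + 29°) = cos 9° cos 29° - sin 9° sin 29° = 0.788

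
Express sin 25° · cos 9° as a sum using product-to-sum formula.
sin 25° cos 9° = (1/2)[sin(25°+9°) + sin(25°-9°)]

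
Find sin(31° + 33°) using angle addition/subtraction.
sin(31° + 33°) = sin 31° cos 33° + cos 31° sin 33° = 0.8988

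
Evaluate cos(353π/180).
cos(353π/180) = 0.9925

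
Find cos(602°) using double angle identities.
cos(602°) = cos²301° - sin²301° = -0.4695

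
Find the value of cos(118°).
cos(118°) = -0.4695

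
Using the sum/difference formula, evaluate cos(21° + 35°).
cos(21° + 35°) = cos 21° cos 35° - sin 21° sin 35° = 0.5592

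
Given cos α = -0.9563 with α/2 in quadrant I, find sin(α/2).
sin(α/2) = ±√((1 - cos α)/2); positive since α/2 ∈ QI, so sin(α/2) = 0.989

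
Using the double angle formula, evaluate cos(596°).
cos(596°) = cos²298° - sin²298° = -0.5592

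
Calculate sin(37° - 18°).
sin(37° - 18°) = sin 37° cos 18° - cos 37° sin 18° = 0.3256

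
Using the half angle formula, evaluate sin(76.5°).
sin(76.5°) = √((1 - cos 153°)/2) = 0.9724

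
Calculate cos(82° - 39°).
cos(82° - 39°) = cos 82° cos 39° + sin 82° sin 39° = 0.7314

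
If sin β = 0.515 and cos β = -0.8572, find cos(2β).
cos(2β) = cos²β - sin²β = 0.4696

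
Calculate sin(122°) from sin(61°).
sin(122°) = 2 sin 61° cos 61° = 0.848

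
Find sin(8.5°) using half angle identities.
sin(8.5°) = √((1 - cos 17°)/2) = 0.1478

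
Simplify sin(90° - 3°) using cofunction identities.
sin(90° - 3°) = cos(3°)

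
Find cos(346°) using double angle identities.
cos(346°) = cos²173° - sin²173° = 0.9703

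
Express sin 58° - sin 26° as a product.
sin 58° - sin 26° = 2 cos(42°) sin(16°)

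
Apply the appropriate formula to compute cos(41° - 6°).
cos(41° - 6°) = cos 41° cos 6° + sin 41° sin 6° = 0.8192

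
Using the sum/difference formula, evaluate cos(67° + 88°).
cos(67° + 88°) = cos 67° cos 88° - sin 67° sin 88° = -0.9063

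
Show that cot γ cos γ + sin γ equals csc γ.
LHS = cos²γ/sin γ + sin γ = (cos²γ + sin²γ)/sin γ = 1/sin γ = csc γ = RHS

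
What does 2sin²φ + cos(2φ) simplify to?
2sin²φ + cos(2φ) = 1 (using Double angle)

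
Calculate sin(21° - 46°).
sin(21° - 46°) = sin 21° cos 46° - cos 21° sin 46° = -0.4226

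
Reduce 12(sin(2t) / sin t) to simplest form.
12(sin(2t) / sin t) = 12(2 cos t) (using Double angle)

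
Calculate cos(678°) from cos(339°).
cos(678°) = cos²339° - sin²339° = 0.7431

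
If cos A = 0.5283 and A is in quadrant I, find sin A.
sin A = 0.8491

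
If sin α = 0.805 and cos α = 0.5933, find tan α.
tan α = sin α / cos α = 1.357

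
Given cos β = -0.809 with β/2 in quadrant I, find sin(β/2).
sin(β/2) = ±√((1 - cos β)/2); positive since β/2 ∈ QI, so sin(β/2) = 0.9511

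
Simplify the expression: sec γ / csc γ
sec γ / csc γ = tan γ (using Reciprocal identities)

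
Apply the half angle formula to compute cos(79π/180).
cos(79π/180) = √((1 + cos 79π/90)/2) = 0.1908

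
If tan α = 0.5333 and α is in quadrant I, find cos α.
cos α = 0.8824 (using tan²α + 1 = sec²α)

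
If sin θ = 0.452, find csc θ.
csc θ = 1/sin θ = 2.212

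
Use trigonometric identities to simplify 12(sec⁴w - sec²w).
12(sec⁴w - sec²w) = 12(tan⁴w + tan²w) (using Pythagorean)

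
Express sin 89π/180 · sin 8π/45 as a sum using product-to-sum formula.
sin 89π/180 sin 8π/45 = (1/2)[cos(89π/180-8π/45) - cos(89π/180+8π/45)]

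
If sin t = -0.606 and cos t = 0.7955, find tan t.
tan t = sin t / cos t = -0.7618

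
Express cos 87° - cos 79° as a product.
cos 87° - cos 79° = -2 sin(83°) sin(4°)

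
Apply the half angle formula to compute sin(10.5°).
sin(10.5°) = √((1 - cos 21°)/2) = 0.1822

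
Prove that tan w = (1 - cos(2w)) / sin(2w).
RHS = 2sin²w / (2 sin w cos w) = sin w/cos w = tan w = LHS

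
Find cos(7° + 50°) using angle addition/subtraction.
cos(7° + 50°) = cos 7° cos 50° - sin 7° sin 50° = 0.5446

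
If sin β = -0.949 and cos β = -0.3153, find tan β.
tan β = sin β / cos β = 3.01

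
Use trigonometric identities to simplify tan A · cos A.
tan A · cos A = sin A (using Quotient identity)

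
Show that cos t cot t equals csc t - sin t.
RHS = 1/sin t - sin t = (1 - sin²t)/sin t = cos²t/sin t = cos t · (cos t/sin t) = cos t cot t = LHS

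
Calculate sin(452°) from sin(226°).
sin(452°) = 2 sin 226° cos 226° = 0.9994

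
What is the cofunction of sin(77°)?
sin(77°) = cos(90° - 77°) = cos(13°)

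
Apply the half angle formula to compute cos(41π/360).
cos(41π/360) = √((1 + cos 41π/180)/2) = 0.9367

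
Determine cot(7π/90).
cot(7π/90) = 4.011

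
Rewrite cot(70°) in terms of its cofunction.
cot(70°) = tan(90° - 70°) = tan(20°)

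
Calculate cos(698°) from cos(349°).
cos(698°) = cos²349° - sin²349° = 0.9272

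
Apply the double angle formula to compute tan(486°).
tan(486°) = 2 tan 243° / (1 - tan²243°) = -1.376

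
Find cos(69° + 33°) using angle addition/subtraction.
cos(69° + 33°) = cos 69° cos 33° - sin 69° sin 33° = -0.2079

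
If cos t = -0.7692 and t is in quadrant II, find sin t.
sin t = 0.639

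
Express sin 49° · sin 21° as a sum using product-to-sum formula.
sin 49° sin 21° = (1/2)[cos(49°-21°) - cos(49°+21°)]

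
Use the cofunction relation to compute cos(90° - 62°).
cos(90° - 62°) = sin(62°) = 0.8829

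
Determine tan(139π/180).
tan(139π/180) = -0.8693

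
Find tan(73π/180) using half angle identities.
tan(73π/180) = sin 73π/90 / (1 + cos 73π/90) = 3.271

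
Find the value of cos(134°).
cos(134°) = -0.6947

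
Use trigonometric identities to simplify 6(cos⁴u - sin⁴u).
6(cos⁴u - sin⁴u) = 6(cos(2u)) (using Factoring + double angle)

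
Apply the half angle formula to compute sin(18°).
sin(18°) = √((1 - cos 36°)/2) = 0.309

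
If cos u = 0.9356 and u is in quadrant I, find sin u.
sin u = 0.3531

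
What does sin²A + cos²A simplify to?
sin²A + cos²A = 1 (using Pythagorean identity)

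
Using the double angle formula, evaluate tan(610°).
tan(610°) = 2 tan 305° / (1 - tan²305°) = 2.747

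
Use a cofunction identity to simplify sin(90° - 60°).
sin(90° - 60°) = cos(60°)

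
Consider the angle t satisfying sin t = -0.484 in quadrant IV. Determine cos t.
cos t = √(1 - sin²t) = 0.8751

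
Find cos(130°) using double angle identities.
cos(130°) = cos²65° - sin²65° = -0.6428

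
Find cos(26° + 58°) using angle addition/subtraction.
cos(26° + 58°) = cos 26° cos 58° - sin 26° sin 58° = 0.1045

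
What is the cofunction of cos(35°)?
cos(35°) = sin(90° - 35°) = sin(55°)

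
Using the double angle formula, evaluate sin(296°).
sin(296°) = 2 sin 148° cos 148° = -0.8988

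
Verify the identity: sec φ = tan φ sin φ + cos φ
RHS = sin²φ/cos φ + cos φ = (sin²φ + cos²φ)/cos φ = 1/cos φ = sec φ = LHS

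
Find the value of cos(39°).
cos(39°) = 0.7771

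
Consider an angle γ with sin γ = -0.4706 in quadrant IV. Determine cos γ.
cos γ = √(1 - sin²γ) = 0.8823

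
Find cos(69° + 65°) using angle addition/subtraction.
cos(69° + 65°) = cos 69° cos 65° - sin 69° sin 65° = -0.6947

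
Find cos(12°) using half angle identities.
cos(12°) = √((1 + cos 24°)/2) = 0.9781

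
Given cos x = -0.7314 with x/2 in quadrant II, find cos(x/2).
cos(x/2) = ±√((1 + cos x)/2); negative since x/2 ∈ QII, so cos(x/2) = -0.3665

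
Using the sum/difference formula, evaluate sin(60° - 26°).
sin(60° - 26°) = sin 60° cos 26° - cos 60° sin 26° = 0.5592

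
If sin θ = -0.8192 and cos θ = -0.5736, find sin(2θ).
sin(2θ) = 2 sin θ cos θ = 0.9398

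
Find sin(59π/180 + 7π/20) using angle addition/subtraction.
sin(59π/180 + 7π/20) = sin 59π/180 cos 7π/20 + cos 59π/180 sin 7π/20 = 0.848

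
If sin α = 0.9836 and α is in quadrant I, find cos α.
cos α = 0.1804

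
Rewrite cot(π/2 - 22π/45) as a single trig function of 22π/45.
cot(π/2 - 22π/45) = tan(22π/45)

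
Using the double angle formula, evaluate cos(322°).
cos(322°) = cos²161° - sin²161° = 0.788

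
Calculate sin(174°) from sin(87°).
sin(174°) = 2 sin 87° cos 87° = 0.1045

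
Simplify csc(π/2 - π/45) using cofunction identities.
csc(π/2 - π/45) = sec(π/45)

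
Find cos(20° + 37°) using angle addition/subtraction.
cos(20° + 37°) = cos 20° cos 37° - sin 20° sin 37° = 0.5446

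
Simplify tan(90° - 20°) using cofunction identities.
tan(90° - 20°) = cot(20°)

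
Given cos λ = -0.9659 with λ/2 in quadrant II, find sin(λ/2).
sin(λ/2) = ±√((1 - cos λ)/2); positive since λ/2 ∈ QII, so sin(λ/2) = 0.9914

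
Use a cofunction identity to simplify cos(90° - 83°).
cos(90° - 83°) = sin(83°)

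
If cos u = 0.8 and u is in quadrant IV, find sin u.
sin u = -0.6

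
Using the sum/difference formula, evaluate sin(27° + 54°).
sin(27° + 54°) = sin 27° cos 54° + cos 27° sin 54° = 0.9877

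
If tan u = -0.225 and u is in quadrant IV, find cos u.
cos u = 0.9756 (using tan²u + 1 = sec²u)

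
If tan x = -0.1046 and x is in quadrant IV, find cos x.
cos x = 0.9946 (using tan²x + 1 = sec²x)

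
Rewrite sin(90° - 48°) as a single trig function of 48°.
sin(90° - 48°) = cos(48°)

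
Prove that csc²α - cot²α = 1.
LHS = 1/sin²α - cos²α/sin²α = (1 - cos²α)/sin²α = sin²α/sin²α = 1 = RHS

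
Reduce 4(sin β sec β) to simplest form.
4(sin β sec β) = 4(tan β) (using Reciprocal + quotient)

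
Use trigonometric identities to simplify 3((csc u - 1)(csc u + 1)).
3((csc u - 1)(csc u + 1)) = 3(cot²u) (using Diff. of squares)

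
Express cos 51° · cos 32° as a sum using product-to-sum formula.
cos 51° cos 32° = (1/2)[cos(51°-32°) + cos(51°+32°)]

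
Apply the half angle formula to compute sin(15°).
sin(15°) = √((1 - cos 30°)/2) = (√6-√2)/4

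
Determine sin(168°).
sin(168°) = 0.2079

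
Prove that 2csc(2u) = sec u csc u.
LHS = 2/sin(2u) = 2/(2 sin u cos u) = 1/(sin u cos u) = (1/cos u)(1/sin u) = sec u csc u = RHS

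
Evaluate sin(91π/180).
sin(91π/180) = 0.9998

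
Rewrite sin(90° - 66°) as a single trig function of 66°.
sin(90° - 66°) = cos(66°)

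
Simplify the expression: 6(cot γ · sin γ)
6(cot γ · sin γ) = 6(cos γ) (using Quotient identity)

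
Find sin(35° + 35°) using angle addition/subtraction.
sin(35° + 35°) = sin 35° cos 35° + cos 35° sin 35° = 0.9397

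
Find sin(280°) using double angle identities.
sin(280°) = 2 sin 140° cos 140° = -0.9848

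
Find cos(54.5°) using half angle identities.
cos(54.5°) = √((1 + cos 109°)/2) = 0.5807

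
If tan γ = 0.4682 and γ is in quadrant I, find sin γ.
sin γ = 0.424 (using tan²γ + 1 = sec²γ)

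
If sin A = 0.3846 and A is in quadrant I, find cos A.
cos A = 0.9231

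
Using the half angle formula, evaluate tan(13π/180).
tan(13π/180) = sin 13π/90 / (1 + cos 13π/90) = 0.2309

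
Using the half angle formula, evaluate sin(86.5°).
sin(86.5°) = √((1 - cos 173°)/2) = 0.9981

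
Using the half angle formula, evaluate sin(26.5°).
sin(26.5°) = √((1 - cos 53°)/2) = 0.4462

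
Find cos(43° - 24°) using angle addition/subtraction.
cos(43° - 24°) = cos 43° cos 24° + sin 43° sin 24° = 0.9455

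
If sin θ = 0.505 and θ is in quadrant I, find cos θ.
cos θ = 0.8631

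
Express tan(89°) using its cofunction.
tan(89°) = cot(90° - 89°) = cot(1°)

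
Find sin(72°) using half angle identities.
sin(72°) = √((1 - cos 144°)/2) = 0.9511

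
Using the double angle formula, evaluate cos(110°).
cos(110°) = cos²55° - sin²55° = -0.342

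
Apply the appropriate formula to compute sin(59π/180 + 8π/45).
sin(59π/180 + 8π/45) = sin 59π/180 cos 8π/45 + cos 59π/180 sin 8π/45 = 0.9998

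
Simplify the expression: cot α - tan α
cot α - tan α = 2 cot(2α) (using Double angle)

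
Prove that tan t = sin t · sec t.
RHS = sin t · (1/cos t) = sin t/cos t = tan t = LHS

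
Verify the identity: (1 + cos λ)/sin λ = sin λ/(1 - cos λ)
RHS = sin λ(1 + cos λ) / ((1 - cos λ)(1 + cos λ)) = sin λ(1 + cos λ) / (1 - cos²λ) = sin λ(1 + cos λ) / sin²λ = (1 + cos λ)/sin λ = LHS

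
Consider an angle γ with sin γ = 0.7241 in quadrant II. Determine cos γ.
cos γ = ±√(1 - sin²γ) = -0.6897 (negative in QII)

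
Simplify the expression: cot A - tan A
cot A - tan A = 2 cot(2A) (using Double angle)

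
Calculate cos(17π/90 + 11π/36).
cos(17π/90 + 11π/36) = cos 17π/90 cos 11π/36 - sin 17π/90 sin 11π/36 = 0.01745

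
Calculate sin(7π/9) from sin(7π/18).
sin(7π/9) = 2 sin 7π/18 cos 7π/18 = 0.6428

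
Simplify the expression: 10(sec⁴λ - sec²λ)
10(sec⁴λ - sec²λ) = 10(tan⁴λ + tan²λ) (using Pythagorean)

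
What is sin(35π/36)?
sin(35π/36) = 0.08716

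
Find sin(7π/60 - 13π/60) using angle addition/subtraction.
sin(7π/60 - 13π/60) = sin 7π/60 cos 13π/60 - cos 7π/60 sin 13π/60 = -0.309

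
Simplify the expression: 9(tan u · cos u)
9(tan u · cos u) = 9(sin u) (using Quotient identity)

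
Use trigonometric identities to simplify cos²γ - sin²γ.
cos²γ - sin²γ = cos(2γ) (using Double angle)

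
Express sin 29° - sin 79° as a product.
sin 29° - sin 79° = 2 cos(54°) sin(-25°)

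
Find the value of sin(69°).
sin(69°) = 0.9336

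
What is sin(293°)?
sin(293°) = -0.9205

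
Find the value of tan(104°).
tan(104°) = -4.011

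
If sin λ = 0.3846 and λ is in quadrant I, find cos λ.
cos λ = 0.9231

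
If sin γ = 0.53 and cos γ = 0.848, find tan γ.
tan γ = sin γ / cos γ = 0.625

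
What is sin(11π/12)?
sin(11π/12) = (√6-√2)/4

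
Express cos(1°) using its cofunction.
cos(1°) = sin(90° - 1°) = sin(89°)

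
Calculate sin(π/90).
sin(π/90) = 0.0349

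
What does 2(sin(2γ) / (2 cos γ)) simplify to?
2(sin(2γ) / (2 cos γ)) = 2(sin γ) (using Double angle)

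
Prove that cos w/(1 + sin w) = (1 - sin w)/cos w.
RHS = (1 - sin w)(1 + sin w) / (cos w(1 + sin w)) = (1 - sin²w) / (cos w(1 + sin w)) = cos²w / (cos w(1 + sin w)) = cos w/(1 + sin w) = LHS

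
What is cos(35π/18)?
cos(35π/18) = 0.9848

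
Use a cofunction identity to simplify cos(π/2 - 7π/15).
cos(π/2 - 7π/15) = sin(7π/15)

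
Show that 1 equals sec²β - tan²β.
RHS = 1/cos²β - sin²β/cos²β = (1 - sin²β)/cos²β = cos²β/cos²β = 1 = LHS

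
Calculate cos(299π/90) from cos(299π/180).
cos(299π/90) = cos²299π/180 - sin²299π/180 = -0.5299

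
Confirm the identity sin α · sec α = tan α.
LHS = sin α · (1/cos α) = sin α/cos α = tan α = RHS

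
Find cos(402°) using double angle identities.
cos(402°) = cos²201° - sin²201° = 0.7431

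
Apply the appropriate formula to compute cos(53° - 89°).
cos(53° - 89°) = cos 53° cos 89° + sin 53° sin 89° = 0.809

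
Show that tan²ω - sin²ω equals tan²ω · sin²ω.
LHS = sin²ω/cos²ω - sin²ω = sin²ω(1/cos²ω - 1) = sin²ω · (1 - cos²ω)/cos²ω = sin²ω · sin²ω/cos²ω = sin²ω · tan²ω = RHS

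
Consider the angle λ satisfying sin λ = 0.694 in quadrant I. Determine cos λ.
cos λ = √(1 - sin²λ) = 0.72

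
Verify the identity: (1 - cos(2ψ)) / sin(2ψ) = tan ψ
LHS = 2sin²ψ / (2 sin ψ cos ψ) = sin ψ/cos ψ = tan ψ = RHS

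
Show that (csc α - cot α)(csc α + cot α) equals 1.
LHS = csc²α - cot²α = (1 + cot²α) - cot²α = 1 = RHS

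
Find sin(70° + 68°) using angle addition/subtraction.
sin(70° + 68°) = sin 70° cos 68° + cos 70° sin 68° = 0.6691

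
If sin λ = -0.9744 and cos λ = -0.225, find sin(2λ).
sin(2λ) = 2 sin λ cos λ = 0.4385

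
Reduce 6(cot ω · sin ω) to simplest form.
6(cot ω · sin ω) = 6(cos ω) (using Quotient identity)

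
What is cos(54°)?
cos(54°) = 0.5878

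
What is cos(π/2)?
cos(π/2) = 0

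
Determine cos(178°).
cos(178°) = -0.9994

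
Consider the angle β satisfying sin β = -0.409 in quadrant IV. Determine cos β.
cos β = √(1 - sin²β) = 0.9125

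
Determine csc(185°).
csc(185°) = -11.47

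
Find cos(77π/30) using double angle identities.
cos(77π/30) = cos²77π/60 - sin²77π/60 = -0.2079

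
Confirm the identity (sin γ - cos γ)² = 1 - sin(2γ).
LHS = sin²γ - 2 sin γ cos γ + cos²γ = (sin²γ + cos²γ) - 2 sin γ cos γ = 1 - sin(2γ) = RHS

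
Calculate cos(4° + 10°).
cos(4° + 10°) = cos 4° cos 10° - sin 4° sin 10° = 0.9703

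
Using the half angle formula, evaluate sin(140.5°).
sin(140.5°) = √((1 - cos 281°)/2) = 0.6361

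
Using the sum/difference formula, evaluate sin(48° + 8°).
sin(48° + 8°) = sin 48° cos 8° + cos 48° sin 8° = 0.829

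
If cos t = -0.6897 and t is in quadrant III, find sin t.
sin t = -0.7241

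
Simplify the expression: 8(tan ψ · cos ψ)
8(tan ψ · cos ψ) = 8(sin ψ) (using Quotient identity)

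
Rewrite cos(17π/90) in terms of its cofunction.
cos(17π/90) = sin(π/2 - 17π/90) = sin(14π/45)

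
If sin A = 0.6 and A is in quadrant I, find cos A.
cos A = 0.8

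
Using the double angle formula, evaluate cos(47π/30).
cos(47π/30) = cos²47π/60 - sin²47π/60 = 0.2079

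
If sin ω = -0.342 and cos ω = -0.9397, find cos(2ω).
cos(2ω) = cos²ω - sin²ω = 0.7661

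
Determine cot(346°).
cot(346°) = -4.011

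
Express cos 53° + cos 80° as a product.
cos 53° + cos 80° = 2 cos(66.5°) cos(-13.5°)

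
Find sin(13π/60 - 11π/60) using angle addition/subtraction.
sin(13π/60 - 11π/60) = sin 13π/60 cos 11π/60 - cos 13π/60 sin 11π/60 = 0.1045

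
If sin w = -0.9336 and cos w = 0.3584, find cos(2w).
cos(2w) = cos²w - sin²w = -0.7432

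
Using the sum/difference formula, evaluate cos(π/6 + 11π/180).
cos(π/6 + 11π/180) = cos π/6 cos 11π/180 - sin π/6 sin 11π/180 = 0.7547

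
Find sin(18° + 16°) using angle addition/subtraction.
sin(18° + 16°) = sin 18° cos 16° + cos 18° sin 16° = 0.5592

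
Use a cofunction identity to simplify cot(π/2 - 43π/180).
cot(π/2 - 43π/180) = tan(43π/180)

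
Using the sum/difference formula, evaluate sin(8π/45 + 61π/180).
sin(8π/45 + 61π/180) = sin 8π/45 cos 61π/180 + cos 8π/45 sin 61π/180 = 0.9986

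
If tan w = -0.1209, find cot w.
cot w = 1/tan w = -8.271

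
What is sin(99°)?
sin(99°) = 0.9877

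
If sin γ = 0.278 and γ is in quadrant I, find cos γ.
cos γ = 0.9606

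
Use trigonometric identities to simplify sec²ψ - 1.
sec²ψ - 1 = tan²ψ (using Pythagorean identity)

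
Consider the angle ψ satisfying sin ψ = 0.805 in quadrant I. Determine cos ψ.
cos ψ = √(1 - sin²ψ) = 0.5933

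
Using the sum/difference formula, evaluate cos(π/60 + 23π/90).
cos(π/60 + 23π/90) = cos π/60 cos 23π/90 - sin π/60 sin 23π/90 = 0.6561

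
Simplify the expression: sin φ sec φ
sin φ sec φ = tan φ (using Reciprocal + quotient)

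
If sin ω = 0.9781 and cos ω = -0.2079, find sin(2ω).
sin(2ω) = 2 sin ω cos ω = -0.4067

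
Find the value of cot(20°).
cot(20°) = 2.747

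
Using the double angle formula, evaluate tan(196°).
tan(196°) = 2 tan 98° / (1 - tan²98°) = 0.2867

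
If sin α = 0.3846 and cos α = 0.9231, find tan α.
tan α = sin α / cos α = 0.4166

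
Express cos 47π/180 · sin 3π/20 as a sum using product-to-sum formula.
cos 47π/180 sin 3π/20 = (1/2)[sin(47π/180+3π/20) - sin(47π/180-3π/20)]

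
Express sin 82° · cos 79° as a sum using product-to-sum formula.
sin 82° cos 79° = (1/2)[sin(82°+79°) + sin(82°-79°)]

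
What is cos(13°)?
cos(13°) = 0.9744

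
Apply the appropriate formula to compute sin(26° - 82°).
sin(26° - 82°) = sin 26° cos 82° - cos 26° sin 82° = -0.829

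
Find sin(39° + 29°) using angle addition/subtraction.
sin(39° + 29°) = sin 39° cos 29° + cos 39° sin 29° = 0.9272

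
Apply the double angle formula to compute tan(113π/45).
tan(113π/45) = 2 tan 113π/90 / (1 - tan²113π/90) = -28.64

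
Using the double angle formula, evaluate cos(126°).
cos(126°) = cos²63° - sin²63° = -0.5878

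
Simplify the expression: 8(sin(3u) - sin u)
8(sin(3u) - sin u) = 8(2 cos(2u) sin u) (using Sum-to-product)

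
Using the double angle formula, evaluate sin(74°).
sin(74°) = 2 sin 37° cos 37° = 0.9613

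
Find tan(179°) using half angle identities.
tan(179°) = sin 358° / (1 + cos 358°) = -0.01746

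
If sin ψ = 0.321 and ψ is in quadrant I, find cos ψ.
cos ψ = 0.9471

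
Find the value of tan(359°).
tan(359°) = -0.01746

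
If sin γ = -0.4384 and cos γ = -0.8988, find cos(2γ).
cos(2γ) = cos²γ - sin²γ = 0.6156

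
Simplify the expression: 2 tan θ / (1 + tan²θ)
2 tan θ / (1 + tan²θ) = sin(2θ) (using Double angle)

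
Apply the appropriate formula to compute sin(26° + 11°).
sin(26° + 11°) = sin 26° cos 11° + cos 26° sin 11° = 0.6018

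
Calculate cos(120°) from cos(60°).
cos(120°) = cos²60° - sin²60° = -1/2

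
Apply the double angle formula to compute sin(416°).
sin(416°) = 2 sin 208° cos 208° = 0.829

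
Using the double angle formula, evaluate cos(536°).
cos(536°) = cos²268° - sin²268° = -0.9976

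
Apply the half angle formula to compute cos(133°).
cos(133°) = -√((1 + cos 266°)/2) = -0.682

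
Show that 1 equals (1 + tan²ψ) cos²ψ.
RHS = sec²ψ · cos²ψ = (1/cos²ψ) · cos²ψ = 1 = LHS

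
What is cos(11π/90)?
cos(11π/90) = 0.9272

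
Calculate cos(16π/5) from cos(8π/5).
cos(16π/5) = cos²8π/5 - sin²8π/5 = -0.809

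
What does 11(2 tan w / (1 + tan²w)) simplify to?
11(2 tan w / (1 + tan²w)) = 11(sin(2w)) (using Double angle)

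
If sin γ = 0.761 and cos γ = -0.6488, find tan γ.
tan γ = sin γ / cos γ = -1.173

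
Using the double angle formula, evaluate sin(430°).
sin(430°) = 2 sin 215° cos 215° = 0.9397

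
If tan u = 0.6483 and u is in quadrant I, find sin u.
sin u = 0.544 (using tan²u + 1 = sec²u)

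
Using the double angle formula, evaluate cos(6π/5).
cos(6π/5) = cos²3π/5 - sin²3π/5 = -0.809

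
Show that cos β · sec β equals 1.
LHS = cos β · (1/cos β) = 1 = RHS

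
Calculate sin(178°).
sin(178°) = 0.0349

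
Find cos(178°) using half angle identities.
cos(178°) = -√((1 + cos 356°)/2) = -0.9994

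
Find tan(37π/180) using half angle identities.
tan(37π/180) = sin 37π/90 / (1 + cos 37π/90) = 0.7536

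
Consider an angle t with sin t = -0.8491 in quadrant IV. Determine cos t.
cos t = √(1 - sin²t) = 0.5282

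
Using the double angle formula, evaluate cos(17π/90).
cos(17π/90) = cos²17π/180 - sin²17π/180 = 0.829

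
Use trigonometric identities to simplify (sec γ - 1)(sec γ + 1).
(sec γ - 1)(sec γ + 1) = tan²γ (using Diff. of squares)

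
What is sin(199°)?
sin(199°) = -0.3256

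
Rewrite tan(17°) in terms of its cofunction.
tan(17°) = cot(90° - 17°) = cot(73°)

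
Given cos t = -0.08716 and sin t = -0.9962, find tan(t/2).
tan(t/2) = sin t / (1 + cos t) = -1.091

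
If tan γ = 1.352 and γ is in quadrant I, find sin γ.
sin γ = 0.804 (using tan²γ + 1 = sec²γ)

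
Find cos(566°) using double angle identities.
cos(566°) = cos²283° - sin²283° = -0.8988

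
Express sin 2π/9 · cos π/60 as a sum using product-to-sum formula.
sin 2π/9 cos π/60 = (1/2)[sin(2π/9+π/60) + sin(2π/9-π/60)]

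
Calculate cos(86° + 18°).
cos(86° + 18°) = cos 86° cos 18° - sin 86° sin 18° = -0.2419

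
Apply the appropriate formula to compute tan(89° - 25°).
tan(89° - 25°) = (tan 89° - tan 25°)/(1 + tan 89° tan 25°) = 2.05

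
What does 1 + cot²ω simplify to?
1 + cot²ω = csc²ω (using Pythagorean identity)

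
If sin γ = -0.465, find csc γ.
csc γ = 1/sin γ = -2.151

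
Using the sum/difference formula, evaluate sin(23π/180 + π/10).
sin(23π/180 + π/10) = sin 23π/180 cos π/10 + cos 23π/180 sin π/10 = 0.6561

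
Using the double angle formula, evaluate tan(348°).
tan(348°) = 2 tan 174° / (1 - tan²174°) = -0.2126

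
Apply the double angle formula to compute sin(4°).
sin(4°) = 2 sin 2° cos 2° = 0.06976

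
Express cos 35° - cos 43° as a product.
cos 35° - cos 43° = -2 sin(39°) sin(-4°)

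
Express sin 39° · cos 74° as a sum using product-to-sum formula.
sin 39° cos 74° = (1/2)[sin(39°+74°) + sin(39°-74°)]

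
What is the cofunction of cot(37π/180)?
cot(37π/180) = tan(π/2 - 37π/180) = tan(53π/180)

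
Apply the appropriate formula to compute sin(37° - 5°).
sin(37° - 5°) = sin 37° cos 5° - cos 37° sin 5° = 0.5299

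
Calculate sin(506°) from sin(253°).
sin(506°) = 2 sin 253° cos 253° = 0.5592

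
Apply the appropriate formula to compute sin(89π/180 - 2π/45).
sin(89π/180 - 2π/45) = sin 89π/180 cos 2π/45 - cos 89π/180 sin 2π/45 = 0.9877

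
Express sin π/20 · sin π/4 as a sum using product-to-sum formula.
sin π/20 sin π/4 = (1/2)[cos(π/20-π/4) - cos(π/20+π/4)]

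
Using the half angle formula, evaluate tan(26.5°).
tan(26.5°) = sin 53° / (1 + cos 53°) = 0.4986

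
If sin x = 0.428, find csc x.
csc x = 1/sin x = 2.336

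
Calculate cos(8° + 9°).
cos(8° + 9°) = cos 8° cos 9° - sin 8° sin 9° = 0.9563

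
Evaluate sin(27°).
sin(27°) = 0.454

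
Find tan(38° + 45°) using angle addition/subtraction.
tan(38° + 45°) = (tan 38° + tan 45°)/(1 - tan 38° tan 45°) = 8.144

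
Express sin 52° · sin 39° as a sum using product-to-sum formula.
sin 52° sin 39° = (1/2)[cos(52°-39°) - cos(52°+39°)]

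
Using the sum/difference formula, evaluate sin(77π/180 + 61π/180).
sin(77π/180 + 61π/180) = sin 77π/180 cos 61π/180 + cos 77π/180 sin 61π/180 = 0.6691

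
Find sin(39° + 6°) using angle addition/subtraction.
sin(39° + 6°) = sin 39° cos 6° + cos 39° sin 6° = √2/2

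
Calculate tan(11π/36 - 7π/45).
tan(11π/36 - 7π/45) = (tan 11π/36 - tan 7π/45)/(1 + tan 11π/36 tan 7π/45) = 0.5095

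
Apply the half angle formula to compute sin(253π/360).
sin(253π/360) = √((1 - cos 253π/180)/2) = 0.8039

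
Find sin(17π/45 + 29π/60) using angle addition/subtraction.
sin(17π/45 + 29π/60) = sin 17π/45 cos 29π/60 + cos 17π/45 sin 29π/60 = 0.4226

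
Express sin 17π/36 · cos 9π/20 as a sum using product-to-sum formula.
sin 17π/36 cos 9π/20 = (1/2)[sin(17π/36+9π/20) + sin(17π/36-9π/20)]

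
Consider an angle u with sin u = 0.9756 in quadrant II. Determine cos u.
cos u = ±√(1 - sin²u) = -0.2196 (negative in QII)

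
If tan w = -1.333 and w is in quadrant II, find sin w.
sin w = 0.7999 (using tan²w + 1 = sec²w)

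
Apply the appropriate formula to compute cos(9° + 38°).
cos(9° + 38°) = cos 9° cos 38° - sin 9° sin 38° = 0.682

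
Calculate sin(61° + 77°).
sin(61° + 77°) = sin 61° cos 77° + cos 61° sin 77° = 0.6691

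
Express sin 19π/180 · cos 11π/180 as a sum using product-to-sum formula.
sin 19π/180 cos 11π/180 = (1/2)[sin(19π/180+11π/180) + sin(19π/180-11π/180)]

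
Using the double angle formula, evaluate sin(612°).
sin(612°) = 2 sin 306° cos 306° = -0.9511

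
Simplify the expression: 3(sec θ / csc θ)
3(sec θ / csc θ) = 3(tan θ) (using Reciprocal identities)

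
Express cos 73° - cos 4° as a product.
cos 73° - cos 4° = -2 sin(38.5°) sin(34.5°)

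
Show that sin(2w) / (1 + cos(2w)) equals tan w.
LHS = 2 sin w cos w / (2cos²w) = sin w/cos w = tan w = RHS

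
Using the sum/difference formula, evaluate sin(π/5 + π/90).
sin(π/5 + π/90) = sin π/5 cos π/90 + cos π/5 sin π/90 = 0.6157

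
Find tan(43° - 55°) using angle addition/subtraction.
tan(43° - 55°) = (tan 43° - tan 55°)/(1 + tan 43° tan 55°) = -0.2126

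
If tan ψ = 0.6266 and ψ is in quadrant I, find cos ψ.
cos ψ = 0.8474 (using tan²ψ + 1 = sec²ψ)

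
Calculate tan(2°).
tan(2°) = 0.03492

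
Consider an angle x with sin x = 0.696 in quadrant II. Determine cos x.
cos x = ±√(1 - sin²x) = -0.718 (negative in QII)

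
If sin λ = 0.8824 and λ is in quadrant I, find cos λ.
cos λ = 0.4705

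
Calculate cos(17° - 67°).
cos(17° - 67°) = cos 17° cos 67° + sin 17° sin 67° = 0.6428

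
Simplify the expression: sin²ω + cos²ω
sin²ω + cos²ω = 1 (using Pythagorean identity)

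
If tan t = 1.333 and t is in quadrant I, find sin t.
sin t = 0.7999 (using tan²t + 1 = sec²t)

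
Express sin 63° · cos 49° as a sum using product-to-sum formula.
sin 63° cos 49° = (1/2)[sin(63°+49°) + sin(63°-49°)]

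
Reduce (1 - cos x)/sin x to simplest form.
(1 - cos x)/sin x = tan(x/2) (using Half angle)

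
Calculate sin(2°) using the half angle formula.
sin(2°) = √((1 - cos 4°)/2) = 0.0349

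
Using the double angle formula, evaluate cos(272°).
cos(272°) = cos²136° - sin²136° = 0.0349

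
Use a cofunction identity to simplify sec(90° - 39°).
sec(90° - 39°) = csc(39°)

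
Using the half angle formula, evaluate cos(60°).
cos(60°) = √((1 + cos 120°)/2) = 1/2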